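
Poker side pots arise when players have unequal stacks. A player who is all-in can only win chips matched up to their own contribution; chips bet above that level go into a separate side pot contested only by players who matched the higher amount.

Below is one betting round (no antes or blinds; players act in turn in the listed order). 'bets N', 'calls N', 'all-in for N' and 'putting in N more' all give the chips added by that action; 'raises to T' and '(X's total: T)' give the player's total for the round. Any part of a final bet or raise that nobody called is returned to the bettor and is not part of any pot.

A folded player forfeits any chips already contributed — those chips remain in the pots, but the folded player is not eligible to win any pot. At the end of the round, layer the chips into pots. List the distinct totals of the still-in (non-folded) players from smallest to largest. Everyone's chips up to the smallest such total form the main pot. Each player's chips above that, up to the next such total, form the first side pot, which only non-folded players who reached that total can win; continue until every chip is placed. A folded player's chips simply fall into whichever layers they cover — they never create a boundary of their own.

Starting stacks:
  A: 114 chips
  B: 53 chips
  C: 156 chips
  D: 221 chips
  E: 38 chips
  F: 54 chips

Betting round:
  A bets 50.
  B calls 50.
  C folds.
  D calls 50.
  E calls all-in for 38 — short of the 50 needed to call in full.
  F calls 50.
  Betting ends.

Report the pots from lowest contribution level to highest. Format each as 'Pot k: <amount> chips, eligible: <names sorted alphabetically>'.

Contributions: A=50, B=50, D=50, E=38, F=50
Folded: C
Pot levels (distinct totals of non-folded players): 38, 50
Layer 1-38: 38 each from A, B, D, E, F = 38*5 = 190 chips; eligible A, B, D, E, F
Layer 39-50: 12 each from A, B, D, F = 12*4 = 48 chips; eligible A, B, D, F

Pot 1: 190 chips, eligible: A, B, D, E, F
Pot 2: 48 chips, eligible: A, B, D, F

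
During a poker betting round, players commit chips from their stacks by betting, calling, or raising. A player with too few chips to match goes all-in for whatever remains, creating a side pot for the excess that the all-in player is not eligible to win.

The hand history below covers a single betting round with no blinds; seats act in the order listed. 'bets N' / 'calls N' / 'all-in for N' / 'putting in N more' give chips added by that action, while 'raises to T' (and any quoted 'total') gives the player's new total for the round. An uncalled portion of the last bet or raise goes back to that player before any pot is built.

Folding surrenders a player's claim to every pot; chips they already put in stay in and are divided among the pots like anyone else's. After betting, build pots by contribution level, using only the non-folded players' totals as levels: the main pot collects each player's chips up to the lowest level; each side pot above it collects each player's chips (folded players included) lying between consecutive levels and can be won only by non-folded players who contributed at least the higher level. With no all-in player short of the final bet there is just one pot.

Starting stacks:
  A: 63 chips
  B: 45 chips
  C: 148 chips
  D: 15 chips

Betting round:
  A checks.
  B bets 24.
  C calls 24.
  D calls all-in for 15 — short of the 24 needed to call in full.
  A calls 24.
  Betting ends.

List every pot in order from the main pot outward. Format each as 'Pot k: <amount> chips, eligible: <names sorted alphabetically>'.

Contributions: A=24, B=24, C=24, D=15
Pot levels (distinct totals of non-folded players): 15, 24
Layer 1-15: 15 each from A, B, C, D = 15*4 = 60 chips; eligible A, B, C, D
Layer 16-24: 9 each from A, B, C = 9*3 = 27 chips; eligible A, B, C

Pot 1: 60 chips, eligible: A, B, C, D
Pot 2: 27 chips, eligible: A, B, C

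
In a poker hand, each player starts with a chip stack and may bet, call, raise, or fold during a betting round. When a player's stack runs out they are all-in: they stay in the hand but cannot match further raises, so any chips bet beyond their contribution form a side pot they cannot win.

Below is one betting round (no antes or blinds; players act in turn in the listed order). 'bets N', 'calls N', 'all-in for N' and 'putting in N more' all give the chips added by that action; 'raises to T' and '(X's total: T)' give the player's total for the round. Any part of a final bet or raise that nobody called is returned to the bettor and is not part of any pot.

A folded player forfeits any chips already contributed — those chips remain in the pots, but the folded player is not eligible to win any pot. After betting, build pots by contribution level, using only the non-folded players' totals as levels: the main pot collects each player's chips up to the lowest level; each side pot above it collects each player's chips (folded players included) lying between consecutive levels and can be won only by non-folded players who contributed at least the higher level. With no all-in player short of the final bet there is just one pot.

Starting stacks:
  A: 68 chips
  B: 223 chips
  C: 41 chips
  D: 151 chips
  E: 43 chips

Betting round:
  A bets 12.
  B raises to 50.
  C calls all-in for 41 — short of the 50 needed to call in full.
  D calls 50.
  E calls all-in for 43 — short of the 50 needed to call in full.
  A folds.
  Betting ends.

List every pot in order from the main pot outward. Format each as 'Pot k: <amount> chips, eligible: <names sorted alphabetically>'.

Pot 1: 176 chips, eligible: B, C, D, E
Pot 2: 6 chips, eligible: B, D, E
Pot 3: 14 chips, eligible: B, D

Derivation:
Contributions: A=12, B=50, C=41, D=50, E=43
Folded: A
Pot levels (distinct totals of non-folded players): 41, 43, 50
Layer 1-41: A 12 + B 41 + C 41 + D 41 + E 41 = 176 chips; eligible B, C, D, E
Layer 42-43: 2 each from B, D, E = 2*3 = 6 chips; eligible B, D, E
Layer 44-50: 7 each from B, D = 7*2 = 14 chips; eligible B, D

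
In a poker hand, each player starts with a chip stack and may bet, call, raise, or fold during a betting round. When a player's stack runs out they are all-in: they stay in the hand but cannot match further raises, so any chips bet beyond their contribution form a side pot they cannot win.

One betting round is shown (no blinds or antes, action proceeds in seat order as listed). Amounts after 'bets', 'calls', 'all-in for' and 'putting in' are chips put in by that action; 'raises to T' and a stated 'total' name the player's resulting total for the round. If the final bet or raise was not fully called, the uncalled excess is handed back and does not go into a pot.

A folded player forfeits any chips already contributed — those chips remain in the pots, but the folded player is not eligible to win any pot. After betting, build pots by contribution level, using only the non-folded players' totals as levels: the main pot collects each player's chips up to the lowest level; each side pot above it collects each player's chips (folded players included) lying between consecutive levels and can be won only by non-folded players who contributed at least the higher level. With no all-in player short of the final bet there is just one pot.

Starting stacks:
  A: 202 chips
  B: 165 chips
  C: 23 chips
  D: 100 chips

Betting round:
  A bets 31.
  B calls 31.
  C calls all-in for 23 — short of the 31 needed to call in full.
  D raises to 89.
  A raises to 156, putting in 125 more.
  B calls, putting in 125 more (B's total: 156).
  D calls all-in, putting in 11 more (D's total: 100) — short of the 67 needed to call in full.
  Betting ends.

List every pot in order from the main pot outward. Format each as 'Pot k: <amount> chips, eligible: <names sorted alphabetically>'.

Contributions: A=156, B=156, C=23, D=100
Pot levels (distinct totals of non-folded players): 23, 100, 156
Layer 1-23: 23 each from A, B, C, D = 23*4 = 92 chips; eligible A, B, C, D
Layer 24-100: 77 each from A, B, D = 77*3 = 231 chips; eligible A, B, D
Layer 101-156: 56 each from A, B = 56*2 = 112 chips; eligible A, B

Pot 1: 92 chips, eligible: A, B, C, D
Pot 2: 231 chips, eligible: A, B, D
Pot 3: 112 chips, eligible: A, B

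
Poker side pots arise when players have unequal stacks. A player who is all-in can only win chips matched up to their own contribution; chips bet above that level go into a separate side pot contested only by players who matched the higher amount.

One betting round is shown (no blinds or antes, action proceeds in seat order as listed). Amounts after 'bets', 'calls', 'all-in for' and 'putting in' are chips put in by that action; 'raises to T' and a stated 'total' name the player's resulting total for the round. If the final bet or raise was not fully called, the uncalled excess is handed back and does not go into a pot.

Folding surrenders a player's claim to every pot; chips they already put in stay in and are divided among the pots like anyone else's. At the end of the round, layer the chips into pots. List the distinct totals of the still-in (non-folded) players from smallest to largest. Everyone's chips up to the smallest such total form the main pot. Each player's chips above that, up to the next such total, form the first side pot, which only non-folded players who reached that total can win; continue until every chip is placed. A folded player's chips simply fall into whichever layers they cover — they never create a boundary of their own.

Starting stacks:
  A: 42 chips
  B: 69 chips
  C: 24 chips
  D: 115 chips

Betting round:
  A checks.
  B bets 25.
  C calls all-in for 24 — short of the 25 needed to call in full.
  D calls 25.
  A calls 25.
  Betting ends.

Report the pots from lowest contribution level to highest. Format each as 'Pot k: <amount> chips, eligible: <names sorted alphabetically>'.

Contributions: A=25, B=25, C=24, D=25
Pot levels (distinct totals of non-folded players): 24, 25
Layer 1-24: 24 each from A, B, C, D = 24*4 = 96 chips; eligible A, B, C, D
Layer 25-25: 1 each from A, B, D = 1*3 = 3 chips; eligible A, B, D

Pot 1: 96 chips, eligible: A, B, C, D
Pot 2: 3 chips, eligible: A, B, D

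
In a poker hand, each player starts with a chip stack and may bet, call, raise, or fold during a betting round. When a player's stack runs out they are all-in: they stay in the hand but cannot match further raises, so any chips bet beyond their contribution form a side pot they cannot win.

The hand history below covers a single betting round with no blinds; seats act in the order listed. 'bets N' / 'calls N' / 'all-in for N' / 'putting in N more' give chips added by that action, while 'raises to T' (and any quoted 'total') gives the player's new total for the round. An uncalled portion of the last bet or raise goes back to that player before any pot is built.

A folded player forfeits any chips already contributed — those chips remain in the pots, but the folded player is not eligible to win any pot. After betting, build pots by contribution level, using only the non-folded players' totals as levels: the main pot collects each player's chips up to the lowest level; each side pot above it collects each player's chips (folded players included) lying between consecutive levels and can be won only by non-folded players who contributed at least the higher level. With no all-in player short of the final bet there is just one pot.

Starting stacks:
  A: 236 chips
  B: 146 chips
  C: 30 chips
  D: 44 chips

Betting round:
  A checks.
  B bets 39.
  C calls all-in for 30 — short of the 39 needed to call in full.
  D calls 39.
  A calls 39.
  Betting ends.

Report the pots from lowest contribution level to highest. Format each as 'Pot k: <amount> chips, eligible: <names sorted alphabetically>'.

Contributions: A=39, B=39, C=30, D=39
Pot levels (distinct totals of non-folded players): 30, 39
Layer 1-30: 30 each from A, B, C, D = 30*4 = 120 chips; eligible A, B, C, D
Layer 31-39: 9 each from A, B, D = 9*3 = 27 chips; eligible A, B, D

Pot 1: 120 chips, eligible: A, B, C, D
Pot 2: 27 chips, eligible: A, B, D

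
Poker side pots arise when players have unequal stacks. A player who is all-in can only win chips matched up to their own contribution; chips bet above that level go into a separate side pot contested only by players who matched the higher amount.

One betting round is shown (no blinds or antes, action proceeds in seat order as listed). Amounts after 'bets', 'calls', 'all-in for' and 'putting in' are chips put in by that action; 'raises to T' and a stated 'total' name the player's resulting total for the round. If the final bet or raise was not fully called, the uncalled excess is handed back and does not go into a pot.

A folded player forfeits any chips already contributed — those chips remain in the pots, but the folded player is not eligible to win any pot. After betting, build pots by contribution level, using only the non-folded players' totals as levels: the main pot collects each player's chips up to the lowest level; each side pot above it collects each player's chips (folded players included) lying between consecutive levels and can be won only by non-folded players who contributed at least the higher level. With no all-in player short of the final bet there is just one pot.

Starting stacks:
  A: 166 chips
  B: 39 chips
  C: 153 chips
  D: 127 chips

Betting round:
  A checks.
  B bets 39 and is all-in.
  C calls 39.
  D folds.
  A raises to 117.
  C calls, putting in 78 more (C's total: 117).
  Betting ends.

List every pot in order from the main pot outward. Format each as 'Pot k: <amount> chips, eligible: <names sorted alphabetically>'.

Contributions: A=117, B=39, C=117
Folded: D
Pot levels (distinct totals of non-folded players): 39, 117
Layer 1-39: 39 each from A, B, C = 39*3 = 117 chips; eligible A, B, C
Layer 40-117: 78 each from A, C = 78*2 = 156 chips; eligible A, C

Pot 1: 117 chips, eligible: A, B, C
Pot 2: 156 chips, eligible: A, C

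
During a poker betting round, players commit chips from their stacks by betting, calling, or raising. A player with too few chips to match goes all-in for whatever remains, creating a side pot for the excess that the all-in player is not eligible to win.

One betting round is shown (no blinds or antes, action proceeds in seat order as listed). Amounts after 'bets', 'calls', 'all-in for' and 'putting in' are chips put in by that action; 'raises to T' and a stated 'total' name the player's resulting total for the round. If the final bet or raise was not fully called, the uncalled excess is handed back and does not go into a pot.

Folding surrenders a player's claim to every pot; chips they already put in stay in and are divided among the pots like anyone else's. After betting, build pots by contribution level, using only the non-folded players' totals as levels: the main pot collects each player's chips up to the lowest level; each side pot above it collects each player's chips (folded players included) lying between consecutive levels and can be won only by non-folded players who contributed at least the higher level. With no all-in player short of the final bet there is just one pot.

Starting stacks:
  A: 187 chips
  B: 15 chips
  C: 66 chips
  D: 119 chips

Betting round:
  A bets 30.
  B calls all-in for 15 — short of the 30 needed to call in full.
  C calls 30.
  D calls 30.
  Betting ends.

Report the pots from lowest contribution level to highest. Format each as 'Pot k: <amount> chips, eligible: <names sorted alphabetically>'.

Pot 1: 60 chips, eligible: A, B, C, D
Pot 2: 45 chips, eligible: A, C, D

Derivation:
Contributions: A=30, B=15, C=30, D=30
Pot levels (distinct totals of non-folded players): 15, 30
Layer 1-15: 15 each from A, B, C, D = 15*4 = 60 chips; eligible A, B, C, D
Layer 16-30: 15 each from A, C, D = 15*3 = 45 chips; eligible A, C, D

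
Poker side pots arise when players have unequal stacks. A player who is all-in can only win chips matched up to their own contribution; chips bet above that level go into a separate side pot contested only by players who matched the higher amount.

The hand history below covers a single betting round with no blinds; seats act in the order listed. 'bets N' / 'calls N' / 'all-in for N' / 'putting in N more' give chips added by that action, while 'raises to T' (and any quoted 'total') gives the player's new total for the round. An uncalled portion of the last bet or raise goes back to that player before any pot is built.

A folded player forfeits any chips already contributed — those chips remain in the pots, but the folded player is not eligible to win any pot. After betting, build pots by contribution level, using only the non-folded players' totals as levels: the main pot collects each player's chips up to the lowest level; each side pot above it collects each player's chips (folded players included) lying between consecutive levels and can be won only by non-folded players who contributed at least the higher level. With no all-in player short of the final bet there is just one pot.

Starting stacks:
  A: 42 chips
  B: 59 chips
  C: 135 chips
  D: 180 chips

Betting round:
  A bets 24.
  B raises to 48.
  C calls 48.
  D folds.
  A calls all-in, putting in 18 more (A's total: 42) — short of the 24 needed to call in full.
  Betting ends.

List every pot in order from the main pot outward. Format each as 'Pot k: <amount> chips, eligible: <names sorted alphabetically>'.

Pot 1: 126 chips, eligible: A, B, C
Pot 2: 12 chips, eligible: B, C

Derivation:
Contributions: A=42, B=48, C=48
Folded: D
Pot levels (distinct totals of non-folded players): 42, 48
Layer 1-42: 42 each from A, B, C = 42*3 = 126 chips; eligible A, B, C
Layer 43-48: 6 each from B, C = 6*2 = 12 chips; eligible B, C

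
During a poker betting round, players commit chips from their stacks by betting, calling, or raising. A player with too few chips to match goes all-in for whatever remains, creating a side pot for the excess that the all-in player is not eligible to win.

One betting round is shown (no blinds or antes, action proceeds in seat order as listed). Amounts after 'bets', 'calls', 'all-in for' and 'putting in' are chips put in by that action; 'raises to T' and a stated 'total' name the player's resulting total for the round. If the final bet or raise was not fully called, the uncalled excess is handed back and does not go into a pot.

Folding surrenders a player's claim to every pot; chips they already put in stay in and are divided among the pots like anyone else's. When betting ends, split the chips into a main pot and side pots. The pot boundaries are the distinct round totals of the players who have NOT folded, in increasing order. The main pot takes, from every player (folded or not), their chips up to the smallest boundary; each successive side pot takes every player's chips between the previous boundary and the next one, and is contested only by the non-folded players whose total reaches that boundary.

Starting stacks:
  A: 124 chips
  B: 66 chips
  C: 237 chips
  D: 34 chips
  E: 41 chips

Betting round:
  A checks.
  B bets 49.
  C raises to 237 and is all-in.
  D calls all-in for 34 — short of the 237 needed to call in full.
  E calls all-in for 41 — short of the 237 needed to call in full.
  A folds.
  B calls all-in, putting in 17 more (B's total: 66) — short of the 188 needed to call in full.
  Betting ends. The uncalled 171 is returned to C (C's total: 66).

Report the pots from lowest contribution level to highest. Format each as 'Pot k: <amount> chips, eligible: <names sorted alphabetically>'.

Contributions (after 171 returned to C): B=66, C=66, D=34, E=41
Folded: A
Pot levels (distinct totals of non-folded players): 34, 41, 66
Layer 1-34: 34 each from B, C, D, E = 34*4 = 136 chips; eligible B, C, D, E
Layer 35-41: 7 each from B, C, E = 7*3 = 21 chips; eligible B, C, E
Layer 42-66: 25 each from B, C = 25*2 = 50 chips; eligible B, C

Pot 1: 136 chips, eligible: B, C, D, E
Pot 2: 21 chips, eligible: B, C, E
Pot 3: 50 chips, eligible: B, C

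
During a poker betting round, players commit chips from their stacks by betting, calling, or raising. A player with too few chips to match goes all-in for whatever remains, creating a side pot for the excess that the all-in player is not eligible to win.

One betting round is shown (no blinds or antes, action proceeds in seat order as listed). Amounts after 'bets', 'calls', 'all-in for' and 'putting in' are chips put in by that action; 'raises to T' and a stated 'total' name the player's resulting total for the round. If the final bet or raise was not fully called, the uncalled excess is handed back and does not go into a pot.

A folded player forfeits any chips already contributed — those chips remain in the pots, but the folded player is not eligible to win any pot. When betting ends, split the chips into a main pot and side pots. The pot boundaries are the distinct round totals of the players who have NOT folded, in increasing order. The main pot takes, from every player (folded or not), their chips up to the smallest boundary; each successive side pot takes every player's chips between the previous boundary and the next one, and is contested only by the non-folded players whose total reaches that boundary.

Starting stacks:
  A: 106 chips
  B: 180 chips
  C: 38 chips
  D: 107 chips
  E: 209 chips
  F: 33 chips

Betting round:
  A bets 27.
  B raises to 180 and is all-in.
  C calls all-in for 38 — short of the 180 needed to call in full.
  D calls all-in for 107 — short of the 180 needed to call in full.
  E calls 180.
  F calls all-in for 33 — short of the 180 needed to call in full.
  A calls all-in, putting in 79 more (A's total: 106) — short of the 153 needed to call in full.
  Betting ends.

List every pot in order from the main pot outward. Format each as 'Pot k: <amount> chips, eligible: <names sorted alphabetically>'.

Contributions: A=106, B=180, C=38, D=107, E=180, F=33
Pot levels (distinct totals of non-folded players): 33, 38, 106, 107, 180
Layer 1-33: 33 each from A, B, C, D, E, F = 33*6 = 198 chips; eligible A, B, C, D, E, F
Layer 34-38: 5 each from A, B, C, D, E = 5*5 = 25 chips; eligible A, B, C, D, E
Layer 39-106: 68 each from A, B, D, E = 68*4 = 272 chips; eligible A, B, D, E
Layer 107-107: 1 each from B, D, E = 1*3 = 3 chips; eligible B, D, E
Layer 108-180: 73 each from B, E = 73*2 = 146 chips; eligible B, E

Pot 1: 198 chips, eligible: A, B, C, D, E, F
Pot 2: 25 chips, eligible: A, B, C, D, E
Pot 3: 272 chips, eligible: A, B, D, E
Pot 4: 3 chips, eligible: B, D, E
Pot 5: 146 chips, eligible: B, E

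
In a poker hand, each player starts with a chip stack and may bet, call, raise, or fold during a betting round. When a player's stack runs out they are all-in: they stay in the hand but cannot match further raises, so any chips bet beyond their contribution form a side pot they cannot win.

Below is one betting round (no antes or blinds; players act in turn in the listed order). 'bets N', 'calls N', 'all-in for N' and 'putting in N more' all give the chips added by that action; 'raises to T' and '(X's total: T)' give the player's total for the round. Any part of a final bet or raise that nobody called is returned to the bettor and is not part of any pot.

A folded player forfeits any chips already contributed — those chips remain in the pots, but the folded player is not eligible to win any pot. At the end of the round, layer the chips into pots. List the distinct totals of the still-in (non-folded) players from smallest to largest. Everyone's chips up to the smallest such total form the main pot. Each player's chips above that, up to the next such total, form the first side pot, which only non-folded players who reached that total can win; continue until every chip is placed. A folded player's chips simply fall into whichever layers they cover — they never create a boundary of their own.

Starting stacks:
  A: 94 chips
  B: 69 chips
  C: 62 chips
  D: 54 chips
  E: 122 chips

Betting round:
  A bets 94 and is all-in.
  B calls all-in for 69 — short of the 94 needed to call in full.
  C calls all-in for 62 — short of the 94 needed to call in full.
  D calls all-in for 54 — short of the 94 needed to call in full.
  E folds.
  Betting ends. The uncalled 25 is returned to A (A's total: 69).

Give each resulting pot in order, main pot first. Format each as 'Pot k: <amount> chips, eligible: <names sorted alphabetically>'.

Contributions (after 25 returned to A): A=69, B=69, C=62, D=54
Folded: E
Pot levels (distinct totals of non-folded players): 54, 62, 69
Layer 1-54: 54 each from A, B, C, D = 54*4 = 216 chips; eligible A, B, C, D
Layer 55-62: 8 each from A, B, C = 8*3 = 24 chips; eligible A, B, C
Layer 63-69: 7 each from A, B = 7*2 = 14 chips; eligible A, B

Pot 1: 216 chips, eligible: A, B, C, D
Pot 2: 24 chips, eligible: A, B, C
Pot 3: 14 chips, eligible: A, B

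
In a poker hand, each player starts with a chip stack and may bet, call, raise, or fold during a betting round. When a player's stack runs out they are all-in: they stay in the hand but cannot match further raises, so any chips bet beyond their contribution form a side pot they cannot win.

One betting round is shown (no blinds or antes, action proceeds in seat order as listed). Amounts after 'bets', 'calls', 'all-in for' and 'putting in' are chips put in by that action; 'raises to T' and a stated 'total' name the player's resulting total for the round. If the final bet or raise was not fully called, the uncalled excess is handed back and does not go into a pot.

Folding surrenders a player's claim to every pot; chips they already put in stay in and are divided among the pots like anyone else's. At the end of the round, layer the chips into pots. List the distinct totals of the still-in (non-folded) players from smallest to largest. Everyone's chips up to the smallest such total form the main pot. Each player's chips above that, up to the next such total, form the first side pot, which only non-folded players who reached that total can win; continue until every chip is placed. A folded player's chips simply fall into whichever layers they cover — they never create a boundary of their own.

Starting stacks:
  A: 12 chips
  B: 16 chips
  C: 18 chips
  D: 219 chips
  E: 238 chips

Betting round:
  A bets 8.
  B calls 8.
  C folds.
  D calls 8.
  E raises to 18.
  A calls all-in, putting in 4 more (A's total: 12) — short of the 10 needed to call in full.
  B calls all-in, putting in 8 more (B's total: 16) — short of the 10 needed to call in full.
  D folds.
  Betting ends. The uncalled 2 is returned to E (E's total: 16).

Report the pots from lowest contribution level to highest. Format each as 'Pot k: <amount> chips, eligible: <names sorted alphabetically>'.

Contributions (after 2 returned to E): A=12, B=16, D=8, E=16
Folded: C, D
Pot levels (distinct totals of non-folded players): 12, 16
Layer 1-12: A 12 + B 12 + D 8 + E 12 = 44 chips; eligible A, B, E
Layer 13-16: 4 each from B, E = 4*2 = 8 chips; eligible B, E

Pot 1: 44 chips, eligible: A, B, E
Pot 2: 8 chips, eligible: B, E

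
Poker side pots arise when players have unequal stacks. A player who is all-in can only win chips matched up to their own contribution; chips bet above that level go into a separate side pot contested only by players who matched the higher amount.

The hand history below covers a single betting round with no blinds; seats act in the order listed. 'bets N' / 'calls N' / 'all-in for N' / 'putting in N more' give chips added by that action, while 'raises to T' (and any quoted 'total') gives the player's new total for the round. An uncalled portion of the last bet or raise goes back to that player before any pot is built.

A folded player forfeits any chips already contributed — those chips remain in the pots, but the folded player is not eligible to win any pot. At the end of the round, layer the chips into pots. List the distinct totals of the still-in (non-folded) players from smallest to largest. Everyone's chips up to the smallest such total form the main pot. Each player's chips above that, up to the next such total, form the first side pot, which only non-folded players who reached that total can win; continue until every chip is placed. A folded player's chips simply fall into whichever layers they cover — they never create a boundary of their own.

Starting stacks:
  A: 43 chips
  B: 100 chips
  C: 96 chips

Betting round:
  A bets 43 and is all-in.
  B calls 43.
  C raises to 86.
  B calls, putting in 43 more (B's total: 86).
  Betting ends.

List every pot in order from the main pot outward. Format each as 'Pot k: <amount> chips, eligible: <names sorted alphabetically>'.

Contributions: A=43, B=86, C=86
Pot levels (distinct totals of non-folded players): 43, 86
Layer 1-43: 43 each from A, B, C = 43*3 = 129 chips; eligible A, B, C
Layer 44-86: 43 each from B, C = 43*2 = 86 chips; eligible B, C

Pot 1: 129 chips, eligible: A, B, C
Pot 2: 86 chips, eligible: B, C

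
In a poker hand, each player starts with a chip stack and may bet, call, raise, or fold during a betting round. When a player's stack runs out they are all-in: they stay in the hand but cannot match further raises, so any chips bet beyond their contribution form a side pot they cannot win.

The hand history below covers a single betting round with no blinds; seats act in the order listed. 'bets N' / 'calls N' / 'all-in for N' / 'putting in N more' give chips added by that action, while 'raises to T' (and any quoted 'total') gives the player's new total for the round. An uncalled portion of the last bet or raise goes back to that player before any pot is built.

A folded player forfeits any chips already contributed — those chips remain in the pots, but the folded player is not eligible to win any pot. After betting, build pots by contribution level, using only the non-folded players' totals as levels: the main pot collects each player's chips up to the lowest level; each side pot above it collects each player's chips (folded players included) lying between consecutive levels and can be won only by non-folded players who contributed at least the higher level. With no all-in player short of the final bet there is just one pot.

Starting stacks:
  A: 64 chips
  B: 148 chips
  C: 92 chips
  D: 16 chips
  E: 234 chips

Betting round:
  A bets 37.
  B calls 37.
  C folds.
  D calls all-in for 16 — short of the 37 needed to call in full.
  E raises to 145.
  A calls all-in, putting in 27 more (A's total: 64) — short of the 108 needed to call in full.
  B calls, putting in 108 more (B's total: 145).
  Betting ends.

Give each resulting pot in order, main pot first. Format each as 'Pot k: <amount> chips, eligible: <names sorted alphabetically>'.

Contributions: A=64, B=145, D=16, E=145
Folded: C
Pot levels (distinct totals of non-folded players): 16, 64, 145
Layer 1-16: 16 each from A, B, D, E = 16*4 = 64 chips; eligible A, B, D, E
Layer 17-64: 48 each from A, B, E = 48*3 = 144 chips; eligible A, B, E
Layer 65-145: 81 each from B, E = 81*2 = 162 chips; eligible B, E

Pot 1: 64 chips, eligible: A, B, D, E
Pot 2: 144 chips, eligible: A, B, E
Pot 3: 162 chips, eligible: B, E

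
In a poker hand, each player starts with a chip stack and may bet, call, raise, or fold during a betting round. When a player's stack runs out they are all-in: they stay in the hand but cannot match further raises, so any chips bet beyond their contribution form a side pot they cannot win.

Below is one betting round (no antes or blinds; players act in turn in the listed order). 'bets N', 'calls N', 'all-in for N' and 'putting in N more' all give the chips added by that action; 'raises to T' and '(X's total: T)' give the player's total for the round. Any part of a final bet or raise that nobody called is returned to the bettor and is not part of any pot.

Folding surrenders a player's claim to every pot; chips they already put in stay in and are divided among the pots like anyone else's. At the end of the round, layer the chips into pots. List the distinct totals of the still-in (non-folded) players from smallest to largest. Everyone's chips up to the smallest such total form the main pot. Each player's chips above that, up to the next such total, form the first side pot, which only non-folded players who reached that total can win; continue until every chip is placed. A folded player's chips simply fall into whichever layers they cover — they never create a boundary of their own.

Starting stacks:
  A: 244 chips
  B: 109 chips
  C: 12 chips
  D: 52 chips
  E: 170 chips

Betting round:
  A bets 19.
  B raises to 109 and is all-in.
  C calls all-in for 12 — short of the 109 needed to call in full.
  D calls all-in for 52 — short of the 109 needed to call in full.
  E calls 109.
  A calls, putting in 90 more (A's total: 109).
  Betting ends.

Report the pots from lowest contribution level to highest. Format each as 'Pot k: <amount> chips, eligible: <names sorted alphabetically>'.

Pot 1: 60 chips, eligible: A, B, C, D, E
Pot 2: 160 chips, eligible: A, B, D, E
Pot 3: 171 chips, eligible: A, B, E

Derivation:
Contributions: A=109, B=109, C=12, D=52, E=109
Pot levels (distinct totals of non-folded players): 12, 52, 109
Layer 1-12: 12 each from A, B, C, D, E = 12*5 = 60 chips; eligible A, B, C, D, E
Layer 13-52: 40 each from A, B, D, E = 40*4 = 160 chips; eligible A, B, D, E
Layer 53-109: 57 each from A, B, E = 57*3 = 171 chips; eligible A, B, E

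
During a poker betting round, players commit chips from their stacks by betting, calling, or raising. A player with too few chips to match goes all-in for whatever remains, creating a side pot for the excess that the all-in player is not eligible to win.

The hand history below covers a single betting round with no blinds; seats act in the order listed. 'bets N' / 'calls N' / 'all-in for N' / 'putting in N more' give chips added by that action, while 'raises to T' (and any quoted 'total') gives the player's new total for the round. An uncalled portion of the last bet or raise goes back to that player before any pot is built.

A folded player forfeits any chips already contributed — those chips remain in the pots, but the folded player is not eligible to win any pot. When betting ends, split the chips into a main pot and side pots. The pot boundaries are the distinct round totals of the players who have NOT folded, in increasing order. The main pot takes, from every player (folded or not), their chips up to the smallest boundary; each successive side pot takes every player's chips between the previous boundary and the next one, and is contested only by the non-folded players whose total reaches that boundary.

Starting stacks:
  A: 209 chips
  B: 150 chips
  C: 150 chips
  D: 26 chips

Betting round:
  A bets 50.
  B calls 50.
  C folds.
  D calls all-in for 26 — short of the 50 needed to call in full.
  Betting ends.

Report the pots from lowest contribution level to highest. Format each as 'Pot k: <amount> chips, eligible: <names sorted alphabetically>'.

Pot 1: 78 chips, eligible: A, B, D
Pot 2: 48 chips, eligible: A, B

Derivation:
Contributions: A=50, B=50, D=26
Folded: C
Pot levels (distinct totals of non-folded players): 26, 50
Layer 1-26: 26 each from A, B, D = 26*3 = 78 chips; eligible A, B, D
Layer 27-50: 24 each from A, B = 24*2 = 48 chips; eligible A, B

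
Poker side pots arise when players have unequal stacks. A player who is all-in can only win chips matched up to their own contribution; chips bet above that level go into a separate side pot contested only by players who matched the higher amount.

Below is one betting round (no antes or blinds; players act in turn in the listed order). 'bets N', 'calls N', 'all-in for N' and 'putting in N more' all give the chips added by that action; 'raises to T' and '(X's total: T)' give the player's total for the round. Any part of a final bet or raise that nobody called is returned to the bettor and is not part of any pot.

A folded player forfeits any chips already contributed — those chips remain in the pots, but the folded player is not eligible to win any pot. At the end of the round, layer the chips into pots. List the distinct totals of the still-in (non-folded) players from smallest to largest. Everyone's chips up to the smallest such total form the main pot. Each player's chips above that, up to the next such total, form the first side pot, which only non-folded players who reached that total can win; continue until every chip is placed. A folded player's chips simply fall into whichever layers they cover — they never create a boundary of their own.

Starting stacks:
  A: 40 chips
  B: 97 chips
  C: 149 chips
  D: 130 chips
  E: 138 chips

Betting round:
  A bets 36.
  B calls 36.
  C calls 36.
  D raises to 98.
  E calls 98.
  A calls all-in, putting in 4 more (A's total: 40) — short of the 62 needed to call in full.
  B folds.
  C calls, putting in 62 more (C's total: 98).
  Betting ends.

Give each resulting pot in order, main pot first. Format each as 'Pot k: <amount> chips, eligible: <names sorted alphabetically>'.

Contributions: A=40, B=36, C=98, D=98, E=98
Folded: B
Pot levels (distinct totals of non-folded players): 40, 98
Layer 1-40: A 40 + B 36 + C 40 + D 40 + E 40 = 196 chips; eligible A, C, D, E
Layer 41-98: 58 each from C, D, E = 58*3 = 174 chips; eligible C, D, E

Pot 1: 196 chips, eligible: A, C, D, E
Pot 2: 174 chips, eligible: C, D, E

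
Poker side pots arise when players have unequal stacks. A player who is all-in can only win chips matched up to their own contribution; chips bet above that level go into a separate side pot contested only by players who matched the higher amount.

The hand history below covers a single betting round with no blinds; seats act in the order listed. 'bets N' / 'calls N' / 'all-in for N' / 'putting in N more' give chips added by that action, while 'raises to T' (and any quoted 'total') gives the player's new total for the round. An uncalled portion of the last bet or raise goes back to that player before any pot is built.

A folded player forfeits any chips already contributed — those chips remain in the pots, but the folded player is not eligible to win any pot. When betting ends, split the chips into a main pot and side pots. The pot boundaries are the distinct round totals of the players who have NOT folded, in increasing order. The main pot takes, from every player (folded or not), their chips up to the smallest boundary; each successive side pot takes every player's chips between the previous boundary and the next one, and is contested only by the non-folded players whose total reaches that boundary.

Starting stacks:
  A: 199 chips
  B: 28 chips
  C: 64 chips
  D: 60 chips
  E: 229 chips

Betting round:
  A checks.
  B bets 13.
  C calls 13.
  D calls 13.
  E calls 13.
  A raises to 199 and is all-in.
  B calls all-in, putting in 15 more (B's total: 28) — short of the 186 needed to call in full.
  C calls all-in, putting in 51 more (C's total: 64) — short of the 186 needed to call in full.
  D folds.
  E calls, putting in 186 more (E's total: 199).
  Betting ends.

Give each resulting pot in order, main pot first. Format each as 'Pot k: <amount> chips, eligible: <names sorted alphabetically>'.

Pot 1: 125 chips, eligible: A, B, C, E
Pot 2: 108 chips, eligible: A, C, E
Pot 3: 270 chips, eligible: A, E

Derivation:
Contributions: A=199, B=28, C=64, D=13, E=199
Folded: D
Pot levels (distinct totals of non-folded players): 28, 64, 199
Layer 1-28: A 28 + B 28 + C 28 + D 13 + E 28 = 125 chips; eligible A, B, C, E
Layer 29-64: 36 each from A, C, E = 36*3 = 108 chips; eligible A, C, E
Layer 65-199: 135 each from A, E = 135*2 = 270 chips; eligible A, E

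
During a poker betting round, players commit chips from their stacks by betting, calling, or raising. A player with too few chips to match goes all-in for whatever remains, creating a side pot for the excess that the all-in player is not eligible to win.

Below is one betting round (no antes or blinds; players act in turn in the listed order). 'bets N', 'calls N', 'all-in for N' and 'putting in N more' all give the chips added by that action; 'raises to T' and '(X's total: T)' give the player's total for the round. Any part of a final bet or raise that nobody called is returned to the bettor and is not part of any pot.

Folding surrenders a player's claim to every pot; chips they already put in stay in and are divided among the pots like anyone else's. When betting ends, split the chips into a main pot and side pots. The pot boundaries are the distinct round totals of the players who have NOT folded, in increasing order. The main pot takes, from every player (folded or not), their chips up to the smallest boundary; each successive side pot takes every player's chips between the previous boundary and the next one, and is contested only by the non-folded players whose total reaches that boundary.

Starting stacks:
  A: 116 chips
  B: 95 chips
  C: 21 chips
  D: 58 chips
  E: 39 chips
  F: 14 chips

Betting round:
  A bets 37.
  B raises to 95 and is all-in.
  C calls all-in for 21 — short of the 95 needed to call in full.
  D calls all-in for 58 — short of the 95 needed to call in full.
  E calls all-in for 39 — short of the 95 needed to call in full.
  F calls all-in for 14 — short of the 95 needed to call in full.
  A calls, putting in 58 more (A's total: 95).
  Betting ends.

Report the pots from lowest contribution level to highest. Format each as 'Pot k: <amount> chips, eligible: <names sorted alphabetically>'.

Contributions: A=95, B=95, C=21, D=58, E=39, F=14
Pot levels (distinct totals of non-folded players): 14, 21, 39, 58, 95
Layer 1-14: 14 each from A, B, C, D, E, F = 14*6 = 84 chips; eligible A, B, C, D, E, F
Layer 15-21: 7 each from A, B, C, D, E = 7*5 = 35 chips; eligible A, B, C, D, E
Layer 22-39: 18 each from A, B, D, E = 18*4 = 72 chips; eligible A, B, D, E
Layer 40-58: 19 each from A, B, D = 19*3 = 57 chips; eligible A, B, D
Layer 59-95: 37 each from A, B = 37*2 = 74 chips; eligible A, B

Pot 1: 84 chips, eligible: A, B, C, D, E, F
Pot 2: 35 chips, eligible: A, B, C, D, E
Pot 3: 72 chips, eligible: A, B, D, E
Pot 4: 57 chips, eligible: A, B, D
Pot 5: 74 chips, eligible: A, B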